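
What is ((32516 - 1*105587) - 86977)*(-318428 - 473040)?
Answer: 126672870464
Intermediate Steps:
((32516 - 1*105587) - 86977)*(-318428 - 473040) = ((32516 - 105587) - 86977)*(-791468) = (-73071 - 86977)*(-791468) = -160048*(-791468) = 126672870464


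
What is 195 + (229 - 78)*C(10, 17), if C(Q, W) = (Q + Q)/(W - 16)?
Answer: 3215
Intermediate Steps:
C(Q, W) = 2*Q/(-16 + W) (C(Q, W) = (2*Q)/(-16 + W) = 2*Q/(-16 + W))
195 + (229 - 78)*C(10, 17) = 195 + (229 - 78)*(2*10/(-16 + 17)) = 195 + 151*(2*10/1) = 195 + 151*(2*10*1) = 195 + 151*20 = 195 + 3020 = 3215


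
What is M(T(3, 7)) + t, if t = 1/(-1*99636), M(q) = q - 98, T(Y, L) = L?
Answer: -9066877/99636 ≈ -91.000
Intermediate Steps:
M(q) = -98 + q
t = -1/99636 (t = 1/(-99636) = -1/99636 ≈ -1.0037e-5)
M(T(3, 7)) + t = (-98 + 7) - 1/99636 = -91 - 1/99636 = -9066877/99636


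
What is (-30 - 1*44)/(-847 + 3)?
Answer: 37/422 ≈ 0.087678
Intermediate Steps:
(-30 - 1*44)/(-847 + 3) = (-30 - 44)/(-844) = -74*(-1/844) = 37/422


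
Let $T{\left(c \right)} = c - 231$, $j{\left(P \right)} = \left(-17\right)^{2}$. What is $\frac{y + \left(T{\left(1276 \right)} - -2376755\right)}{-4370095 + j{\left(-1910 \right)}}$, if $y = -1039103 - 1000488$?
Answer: $- \frac{338209}{4369806} \approx -0.077397$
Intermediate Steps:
$j{\left(P \right)} = 289$
$T{\left(c \right)} = -231 + c$
$y = -2039591$
$\frac{y + \left(T{\left(1276 \right)} - -2376755\right)}{-4370095 + j{\left(-1910 \right)}} = \frac{-2039591 + \left(\left(-231 + 1276\right) - -2376755\right)}{-4370095 + 289} = \frac{-2039591 + \left(1045 + 2376755\right)}{-4369806} = \left(-2039591 + 2377800\right) \left(- \frac{1}{4369806}\right) = 338209 \left(- \frac{1}{4369806}\right) = - \frac{338209}{4369806}$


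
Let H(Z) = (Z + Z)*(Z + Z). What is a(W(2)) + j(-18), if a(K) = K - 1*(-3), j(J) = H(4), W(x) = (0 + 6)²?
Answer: 103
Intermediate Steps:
W(x) = 36 (W(x) = 6² = 36)
H(Z) = 4*Z² (H(Z) = (2*Z)*(2*Z) = 4*Z²)
j(J) = 64 (j(J) = 4*4² = 4*16 = 64)
a(K) = 3 + K (a(K) = K + 3 = 3 + K)
a(W(2)) + j(-18) = (3 + 36) + 64 = 39 + 64 = 103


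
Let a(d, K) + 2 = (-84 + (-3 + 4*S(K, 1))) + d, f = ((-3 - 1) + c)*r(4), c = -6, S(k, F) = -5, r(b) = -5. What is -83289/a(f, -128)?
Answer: 83289/59 ≈ 1411.7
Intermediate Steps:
f = 50 (f = ((-3 - 1) - 6)*(-5) = (-4 - 6)*(-5) = -10*(-5) = 50)
a(d, K) = -109 + d (a(d, K) = -2 + ((-84 + (-3 + 4*(-5))) + d) = -2 + ((-84 + (-3 - 20)) + d) = -2 + ((-84 - 23) + d) = -2 + (-107 + d) = -109 + d)
-83289/a(f, -128) = -83289/(-109 + 50) = -83289/(-59) = -83289*(-1/59) = 83289/59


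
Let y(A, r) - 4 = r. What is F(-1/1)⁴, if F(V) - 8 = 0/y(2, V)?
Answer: 4096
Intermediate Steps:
y(A, r) = 4 + r
F(V) = 8 (F(V) = 8 + 0/(4 + V) = 8 + 0 = 8)
F(-1/1)⁴ = 8⁴ = 4096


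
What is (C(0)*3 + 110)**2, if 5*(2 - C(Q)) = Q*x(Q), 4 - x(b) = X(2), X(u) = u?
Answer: 13456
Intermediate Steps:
x(b) = 2 (x(b) = 4 - 1*2 = 4 - 2 = 2)
C(Q) = 2 - 2*Q/5 (C(Q) = 2 - Q*2/5 = 2 - 2*Q/5)
(C(0)*3 + 110)**2 = ((2 - 2/5*0)*3 + 110)**2 = ((2 + 0)*3 + 110)**2 = (2*3 + 110)**2 = (6 + 110)**2 = 116**2 = 13456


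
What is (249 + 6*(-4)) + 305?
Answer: 530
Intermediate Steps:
(249 + 6*(-4)) + 305 = (249 - 24) + 305 = 225 + 305 = 530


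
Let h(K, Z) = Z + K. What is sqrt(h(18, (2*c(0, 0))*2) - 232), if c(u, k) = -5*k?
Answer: I*sqrt(214) ≈ 14.629*I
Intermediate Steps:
h(K, Z) = K + Z
sqrt(h(18, (2*c(0, 0))*2) - 232) = sqrt((18 + (2*(-5*0))*2) - 232) = sqrt((18 + (2*0)*2) - 232) = sqrt((18 + 0*2) - 232) = sqrt((18 + 0) - 232) = sqrt(18 - 232) = sqrt(-214) = I*sqrt(214)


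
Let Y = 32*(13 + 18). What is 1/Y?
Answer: 1/992 ≈ 0.0010081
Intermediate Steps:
Y = 992 (Y = 32*31 = 992)
1/Y = 1/992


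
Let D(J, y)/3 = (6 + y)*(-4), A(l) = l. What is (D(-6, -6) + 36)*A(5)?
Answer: 180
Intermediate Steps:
D(J, y) = -72 - 12*y (D(J, y) = 3*((6 + y)*(-4)) = 3*(-24 - 4*y) = -72 - 12*y)
(D(-6, -6) + 36)*A(5) = ((-72 - 12*(-6)) + 36)*5 = ((-72 + 72) + 36)*5 = (0 + 36)*5 = 36*5 = 180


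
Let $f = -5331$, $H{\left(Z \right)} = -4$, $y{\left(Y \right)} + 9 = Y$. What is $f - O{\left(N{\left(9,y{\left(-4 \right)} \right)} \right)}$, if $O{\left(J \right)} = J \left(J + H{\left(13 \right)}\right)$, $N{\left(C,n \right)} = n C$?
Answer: $-19488$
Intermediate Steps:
$y{\left(Y \right)} = -9 + Y$
$N{\left(C,n \right)} = C n$
$O{\left(J \right)} = J \left(-4 + J\right)$ ($O{\left(J \right)} = J \left(J - 4\right) = J \left(-4 + J\right)$)
$f - O{\left(N{\left(9,y{\left(-4 \right)} \right)} \right)} = -5331 - 9 \left(-9 - 4\right) \left(-4 + 9 \left(-9 - 4\right)\right) = -5331 - 9 \left(-13\right) \left(-4 + 9 \left(-13\right)\right) = -5331 - - 117 \left(-4 - 117\right) = -5331 - \left(-117\right) \left(-121\right) = -5331 - 14157 = -19488$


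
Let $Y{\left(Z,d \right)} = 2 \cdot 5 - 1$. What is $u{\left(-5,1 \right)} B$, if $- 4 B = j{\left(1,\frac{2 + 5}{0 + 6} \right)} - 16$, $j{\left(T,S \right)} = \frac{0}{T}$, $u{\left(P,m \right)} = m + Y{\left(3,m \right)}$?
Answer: $40$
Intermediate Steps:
$Y{\left(Z,d \right)} = 9$ ($Y{\left(Z,d \right)} = 10 - 1 = 9$)
$u{\left(P,m \right)} = 9 + m$ ($u{\left(P,m \right)} = m + 9 = 9 + m$)
$j{\left(T,S \right)} = 0$
$B = 4$ ($B = - \frac{0 - 16}{4} = \left(- \frac{1}{4}\right) \left(-16\right) = 4$)
$u{\left(-5,1 \right)} B = \left(9 + 1\right) 4 = 10 \cdot 4 = 40$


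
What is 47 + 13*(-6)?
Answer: -31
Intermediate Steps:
47 + 13*(-6) = 47 - 78 = -31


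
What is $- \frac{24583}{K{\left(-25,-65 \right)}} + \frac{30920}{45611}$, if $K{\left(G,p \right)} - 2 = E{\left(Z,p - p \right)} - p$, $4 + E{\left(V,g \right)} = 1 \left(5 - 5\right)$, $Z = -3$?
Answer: $- \frac{1119307253}{2873493} \approx -389.53$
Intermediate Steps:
$E{\left(V,g \right)} = -4$ ($E{\left(V,g \right)} = -4 + 1 \left(5 - 5\right) = -4 + 1 \cdot 0 = -4 + 0 = -4$)
$K{\left(G,p \right)} = -2 - p$ ($K{\left(G,p \right)} = 2 - \left(4 + p\right) = -2 - p$)
$- \frac{24583}{K{\left(-25,-65 \right)}} + \frac{30920}{45611} = - \frac{24583}{-2 - -65} + \frac{30920}{45611} = - \frac{24583}{-2 + 65} + 30920 \cdot \frac{1}{45611} = - \frac{24583}{63} + \frac{30920}{45611} = - \frac{1119307253}{2873493}$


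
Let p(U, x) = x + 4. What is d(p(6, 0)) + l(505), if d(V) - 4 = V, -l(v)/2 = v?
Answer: -1002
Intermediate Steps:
l(v) = -2*v
p(U, x) = 4 + x
d(V) = 4 + V
d(p(6, 0)) + l(505) = (4 + (4 + 0)) - 2*505 = (4 + 4) - 1010 = 8 - 1010 = -1002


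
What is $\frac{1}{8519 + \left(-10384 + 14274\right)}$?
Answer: $\frac{1}{12409} \approx 8.0587 \cdot 10^{-5}$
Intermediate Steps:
$\frac{1}{8519 + \left(-10384 + 14274\right)} = \frac{1}{8519 + 3890} = \frac{1}{12409}$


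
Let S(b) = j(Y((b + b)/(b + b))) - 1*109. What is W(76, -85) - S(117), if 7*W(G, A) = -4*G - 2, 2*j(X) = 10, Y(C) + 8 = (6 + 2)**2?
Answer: 422/7 ≈ 60.286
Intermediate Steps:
Y(C) = 56 (Y(C) = -8 + (6 + 2)**2 = -8 + 8**2 = -8 + 64 = 56)
j(X) = 5 (j(X) = (1/2)*10 = 5)
S(b) = -104 (S(b) = 5 - 1*109 = 5 - 109 = -104)
W(G, A) = -2/7 - 4*G/7 (W(G, A) = (-4*G - 2)/7 = (-2 - 4*G)/7 = -2/7 - 4*G/7)
W(76, -85) - S(117) = (-2/7 - 4/7*76) - 1*(-104) = (-2/7 - 304/7) + 104 = -306/7 + 104 = 422/7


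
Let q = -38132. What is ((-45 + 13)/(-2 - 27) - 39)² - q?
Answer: 33276813/841 ≈ 39568.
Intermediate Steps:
((-45 + 13)/(-2 - 27) - 39)² - q = ((-45 + 13)/(-2 - 27) - 39)² - 1*(-38132) = (-32/(-29) - 39)² + 38132 = (-32*(-1/29) - 39)² + 38132 = (32/29 - 39)² + 38132 = (-1099/29)² + 38132 = 1207801/841 + 38132 = 33276813/841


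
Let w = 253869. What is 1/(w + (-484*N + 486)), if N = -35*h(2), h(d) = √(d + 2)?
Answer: 1/288235 ≈ 3.4694e-6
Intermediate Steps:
h(d) = √(2 + d)
N = -70 (N = -35*√(2 + 2) = -35*√4 = -35*2 = -70)
1/(w + (-484*N + 486)) = 1/(253869 + (-484*(-70) + 486)) = 1/(253869 + (33880 + 486)) = 1/(253869 + 34366) = 1/288235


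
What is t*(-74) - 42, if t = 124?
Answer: -9218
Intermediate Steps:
t*(-74) - 42 = 124*(-74) - 42 = -9176 - 42 = -9218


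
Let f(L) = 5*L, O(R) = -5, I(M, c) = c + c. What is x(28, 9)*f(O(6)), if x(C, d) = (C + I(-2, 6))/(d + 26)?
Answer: -200/7 ≈ -28.571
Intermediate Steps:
I(M, c) = 2*c
x(C, d) = (12 + C)/(26 + d) (x(C, d) = (C + 2*6)/(d + 26) = (C + 12)/(26 + d) = (12 + C)/(26 + d))
x(28, 9)*f(O(6)) = ((12 + 28)/(26 + 9))*(5*(-5)) = (40/35)*(-25) = ((1/35)*40)*(-25) = (8/7)*(-25) = -200/7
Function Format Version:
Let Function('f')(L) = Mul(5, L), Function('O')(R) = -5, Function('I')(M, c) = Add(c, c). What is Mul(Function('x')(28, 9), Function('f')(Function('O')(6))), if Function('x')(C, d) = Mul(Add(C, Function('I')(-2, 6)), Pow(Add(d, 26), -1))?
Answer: Rational(-200, 7) ≈ -28.571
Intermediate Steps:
Function('I')(M, c) = Mul(2, c)
Function('x')(C, d) = Mul(Pow(Add(26, d), -1), Add(12, C)) (Function('x')(C, d) = Mul(Add(C, Mul(2, 6)), Pow(Add(d, 26), -1)) = Mul(Add(C, 12), Pow(Add(26, d), -1)) = Mul(Add(12, C), Pow(Add(26, d), -1)) = Mul(Pow(Add(26, d), -1), Add(12, C)))
Mul(Function('x')(28, 9), Function('f')(Function('O')(6))) = Mul(Mul(Pow(Add(26, 9), -1), Add(12, 28)), Mul(5, -5)) = Mul(Mul(Pow(35, -1), 40), -25) = Mul(Mul(Rational(1, 35), 40), -25) = Mul(Rational(8, 7), -25) = Rational(-200, 7)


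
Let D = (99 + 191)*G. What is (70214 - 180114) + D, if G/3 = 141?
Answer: 12770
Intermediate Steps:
G = 423 (G = 3*141 = 423)
D = 122670 (D = (99 + 191)*423 = 290*423 = 122670)
(70214 - 180114) + D = (70214 - 180114) + 122670 = -109900 + 122670 = 12770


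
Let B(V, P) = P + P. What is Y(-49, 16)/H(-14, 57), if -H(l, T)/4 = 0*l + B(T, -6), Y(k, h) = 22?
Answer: 11/24 ≈ 0.45833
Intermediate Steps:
B(V, P) = 2*P
H(l, T) = 48 (H(l, T) = -4*(0*l + 2*(-6)) = -4*(0 - 12) = -4*(-12) = 48)
Y(-49, 16)/H(-14, 57) = 22/48 = 22*(1/48) = 11/24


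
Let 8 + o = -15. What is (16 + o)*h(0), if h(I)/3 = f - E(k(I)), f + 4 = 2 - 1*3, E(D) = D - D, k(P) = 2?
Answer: 105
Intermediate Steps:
o = -23 (o = -8 - 15 = -23)
E(D) = 0
f = -5 (f = -4 + (2 - 1*3) = -4 + (2 - 3) = -4 - 1 = -5)
h(I) = -15 (h(I) = 3*(-5 - 1*0) = 3*(-5 + 0) = 3*(-5) = -15)
(16 + o)*h(0) = (16 - 23)*(-15) = -7*(-15) = 105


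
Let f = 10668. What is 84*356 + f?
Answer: 40572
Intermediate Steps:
84*356 + f = 84*356 + 10668 = 29904 + 10668 = 40572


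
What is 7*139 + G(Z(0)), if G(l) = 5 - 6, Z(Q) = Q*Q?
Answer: 972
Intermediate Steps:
Z(Q) = Q**2
G(l) = -1
7*139 + G(Z(0)) = 7*139 - 1 = 973 - 1 = 972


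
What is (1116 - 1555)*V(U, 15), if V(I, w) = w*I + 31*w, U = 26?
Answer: -375345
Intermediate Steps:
V(I, w) = 31*w + I*w (V(I, w) = I*w + 31*w = 31*w + I*w)
(1116 - 1555)*V(U, 15) = (1116 - 1555)*(15*(31 + 26)) = -6585*57 = -439*855 = -375345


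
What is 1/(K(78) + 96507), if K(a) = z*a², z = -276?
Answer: -1/1582677 ≈ -6.3184e-7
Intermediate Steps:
K(a) = -276*a²
1/(K(78) + 96507) = 1/(-276*78² + 96507) = 1/(-276*6084 + 96507) = 1/(-1679184 + 96507) = 1/(-1582677) = -1/1582677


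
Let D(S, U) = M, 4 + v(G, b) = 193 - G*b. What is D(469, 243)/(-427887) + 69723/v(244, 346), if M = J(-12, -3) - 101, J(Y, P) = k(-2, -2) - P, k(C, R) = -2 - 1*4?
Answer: -29824804861/36043061445 ≈ -0.82748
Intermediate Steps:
k(C, R) = -6 (k(C, R) = -2 - 4 = -6)
J(Y, P) = -6 - P
M = -104 (M = (-6 - 1*(-3)) - 101 = (-6 + 3) - 101 = -3 - 101 = -104)
v(G, b) = 189 - G*b (v(G, b) = -4 + (193 - G*b) = 189 - G*b)
D(S, U) = -104
D(469, 243)/(-427887) + 69723/v(244, 346) = -104/(-427887) + 69723/(189 - 1*244*346) = -104*(-1/427887) + 69723/(189 - 84424) = 104/427887 + 69723/(-84235) = 104/427887 + 69723*(-1/84235) = 104/427887 - 69723/84235 = -29824804861/36043061445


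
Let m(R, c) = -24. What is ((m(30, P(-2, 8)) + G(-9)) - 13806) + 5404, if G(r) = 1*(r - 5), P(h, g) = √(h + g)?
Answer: -8440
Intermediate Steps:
P(h, g) = √(g + h)
G(r) = -5 + r (G(r) = 1*(-5 + r) = -5 + r)
((m(30, P(-2, 8)) + G(-9)) - 13806) + 5404 = ((-24 + (-5 - 9)) - 13806) + 5404 = ((-24 - 14) - 13806) + 5404 = (-38 - 13806) + 5404 = -13844 + 5404 = -8440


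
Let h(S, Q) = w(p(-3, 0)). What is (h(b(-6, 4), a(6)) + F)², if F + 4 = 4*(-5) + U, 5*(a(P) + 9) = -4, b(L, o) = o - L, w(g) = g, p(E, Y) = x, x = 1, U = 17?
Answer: 36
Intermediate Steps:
p(E, Y) = 1
a(P) = -49/5 (a(P) = -9 + (⅕)*(-4) = -9 - ⅘ = -49/5)
h(S, Q) = 1
F = -7 (F = -4 + (4*(-5) + 17) = -4 + (-20 + 17) = -4 - 3 = -7)
(h(b(-6, 4), a(6)) + F)² = (1 - 7)² = (-6)² = 36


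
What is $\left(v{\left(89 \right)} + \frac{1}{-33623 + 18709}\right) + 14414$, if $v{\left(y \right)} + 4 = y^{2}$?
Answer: $\frac{333044533}{14914} \approx 22331.0$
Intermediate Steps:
$v{\left(y \right)} = -4 + y^{2}$
$\left(v{\left(89 \right)} + \frac{1}{-33623 + 18709}\right) + 14414 = \left(\left(-4 + 89^{2}\right) + \frac{1}{-33623 + 18709}\right) + 14414 = \left(\left(-4 + 7921\right) + \frac{1}{-14914}\right) + 14414 = \left(7917 - \frac{1}{14914}\right) + 14414 = \frac{118074137}{14914} + 14414 = \frac{333044533}{14914}$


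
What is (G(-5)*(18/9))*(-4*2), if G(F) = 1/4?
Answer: -4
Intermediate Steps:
G(F) = ¼
(G(-5)*(18/9))*(-4*2) = ((18/9)/4)*(-4*2) = ((18*(⅑))/4)*(-8) = ((¼)*2)*(-8) = (½)*(-8) = -4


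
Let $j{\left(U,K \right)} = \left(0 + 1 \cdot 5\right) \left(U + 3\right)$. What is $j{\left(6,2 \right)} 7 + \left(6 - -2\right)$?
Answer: $323$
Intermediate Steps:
$j{\left(U,K \right)} = 15 + 5 U$ ($j{\left(U,K \right)} = \left(0 + 5\right) \left(3 + U\right) = 5 \left(3 + U\right) = 15 + 5 U$)
$j{\left(6,2 \right)} 7 + \left(6 - -2\right) = \left(15 + 5 \cdot 6\right) 7 + \left(6 - -2\right) = \left(15 + 30\right) 7 + \left(6 + 2\right) = 45 \cdot 7 + 8 = 315 + 8 = 323$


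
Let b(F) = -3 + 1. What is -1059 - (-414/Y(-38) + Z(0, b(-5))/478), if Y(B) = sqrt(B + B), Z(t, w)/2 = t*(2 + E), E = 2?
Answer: -1059 - 207*I*sqrt(19)/19 ≈ -1059.0 - 47.489*I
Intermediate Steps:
b(F) = -2
Z(t, w) = 8*t (Z(t, w) = 2*(t*(2 + 2)) = 2*(t*4) = 2*(4*t) = 8*t)
Y(B) = sqrt(2)*sqrt(B) (Y(B) = sqrt(2*B) = sqrt(2)*sqrt(B))
-1059 - (-414/Y(-38) + Z(0, b(-5))/478) = -1059 - (-414*(-I*sqrt(19)/38) + (8*0)/478) = -1059 - (-414*(-I*sqrt(19)/38) + 0*(1/478)) = -1059 - (-414*(-I*sqrt(19)/38) + 0) = -1059 - (-(-207)*I*sqrt(19)/19 + 0) = -1059 - (207*I*sqrt(19)/19 + 0) = -1059 - 207*I*sqrt(19)/19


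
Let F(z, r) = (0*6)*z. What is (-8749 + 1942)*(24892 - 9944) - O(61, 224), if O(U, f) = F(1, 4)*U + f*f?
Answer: -101801212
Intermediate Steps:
F(z, r) = 0 (F(z, r) = 0*z = 0)
O(U, f) = f² (O(U, f) = 0*U + f*f = 0 + f² = f²)
(-8749 + 1942)*(24892 - 9944) - O(61, 224) = (-8749 + 1942)*(24892 - 9944) - 1*224² = -6807*14948 - 1*50176 = -101751036 - 50176 = -101801212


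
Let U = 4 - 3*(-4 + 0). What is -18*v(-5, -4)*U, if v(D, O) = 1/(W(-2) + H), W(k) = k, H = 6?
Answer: -72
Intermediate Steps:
v(D, O) = ¼ (v(D, O) = 1/(-2 + 6) = 1/4 = ¼)
U = 16 (U = 4 - 3*(-4) = 4 + 12 = 16)
-18*v(-5, -4)*U = -9*16/2 = -18*4 = -72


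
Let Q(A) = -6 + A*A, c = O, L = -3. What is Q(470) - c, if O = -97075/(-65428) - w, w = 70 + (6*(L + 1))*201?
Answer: 1299938471/5948 ≈ 2.1855e+5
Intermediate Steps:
w = -2342 (w = 70 + (6*(-3 + 1))*201 = 70 + (6*(-2))*201 = 70 - 12*201 = 70 - 2412 = -2342)
O = 13939041/5948 (O = -97075/(-65428) - 1*(-2342) = -97075*(-1/65428) + 2342 = 8825/5948 + 2342 = 13939041/5948 ≈ 2343.5)
c = 13939041/5948 ≈ 2343.5
Q(A) = -6 + A²
Q(470) - c = (-6 + 470²) - 1*13939041/5948 = (-6 + 220900) - 13939041/5948 = 220894 - 13939041/5948 = 1299938471/5948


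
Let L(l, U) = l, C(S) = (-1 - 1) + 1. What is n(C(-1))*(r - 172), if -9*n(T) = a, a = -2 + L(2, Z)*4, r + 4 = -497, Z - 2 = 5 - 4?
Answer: 1346/3 ≈ 448.67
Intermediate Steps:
C(S) = -1 (C(S) = -2 + 1 = -1)
Z = 3 (Z = 2 + (5 - 4) = 2 + 1 = 3)
r = -501 (r = -4 - 497 = -501)
a = 6 (a = -2 + 2*4 = -2 + 8 = 6)
n(T) = -⅔ (n(T) = -⅑*6 = -⅔)
n(C(-1))*(r - 172) = -2*(-501 - 172)/3 = -⅔*(-673) = 1346/3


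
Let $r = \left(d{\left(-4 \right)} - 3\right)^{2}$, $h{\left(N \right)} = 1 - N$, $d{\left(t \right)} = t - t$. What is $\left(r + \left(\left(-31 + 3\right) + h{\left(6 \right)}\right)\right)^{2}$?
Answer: $576$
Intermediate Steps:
$d{\left(t \right)} = 0$
$r = 9$ ($r = \left(0 - 3\right)^{2} = \left(-3\right)^{2} = 9$)
$\left(r + \left(\left(-31 + 3\right) + h{\left(6 \right)}\right)\right)^{2} = \left(9 + \left(\left(-31 + 3\right) + \left(1 - 6\right)\right)\right)^{2} = \left(9 + \left(-28 + \left(1 - 6\right)\right)\right)^{2} = \left(9 - 33\right)^{2} = \left(-24\right)^{2} = 576$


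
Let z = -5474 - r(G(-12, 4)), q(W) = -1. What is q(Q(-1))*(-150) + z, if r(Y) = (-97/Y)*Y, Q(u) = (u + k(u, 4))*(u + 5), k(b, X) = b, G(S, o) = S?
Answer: -5227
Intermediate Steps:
Q(u) = 2*u*(5 + u) (Q(u) = (u + u)*(u + 5) = (2*u)*(5 + u) = 2*u*(5 + u))
r(Y) = -97
z = -5377 (z = -5474 - 1*(-97) = -5474 + 97 = -5377)
q(Q(-1))*(-150) + z = -1*(-150) - 5377 = 150 - 5377 = -5227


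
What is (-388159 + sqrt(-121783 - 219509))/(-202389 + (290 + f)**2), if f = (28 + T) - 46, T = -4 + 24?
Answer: 388159/117125 - 2*I*sqrt(85323)/117125 ≈ 3.3141 - 0.0049879*I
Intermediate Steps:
T = 20
f = 2 (f = (28 + 20) - 46 = 48 - 46 = 2)
(-388159 + sqrt(-121783 - 219509))/(-202389 + (290 + f)**2) = (-388159 + sqrt(-121783 - 219509))/(-202389 + (290 + 2)**2) = (-388159 + sqrt(-341292))/(-202389 + 292**2) = (-388159 + 2*I*sqrt(85323))/(-202389 + 85264) = (-388159 + 2*I*sqrt(85323))/(-117125) = (-388159 + 2*I*sqrt(85323))*(-1/117125) = 388159/117125 - 2*I*sqrt(85323)/117125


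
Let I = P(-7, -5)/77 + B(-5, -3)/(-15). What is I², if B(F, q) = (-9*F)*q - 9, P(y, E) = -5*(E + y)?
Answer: 15968016/148225 ≈ 107.73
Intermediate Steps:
P(y, E) = -5*E - 5*y
B(F, q) = -9 - 9*F*q (B(F, q) = -9*F*q - 9 = -9 - 9*F*q)
I = 3996/385 (I = (-5*(-5) - 5*(-7))/77 + (-9 - 9*(-5)*(-3))/(-15) = (25 + 35)*(1/77) + (-9 - 135)*(-1/15) = 60*(1/77) - 144*(-1/15) = 60/77 + 48/5 = 3996/385 ≈ 10.379)
I² = (3996/385)² = 15968016/148225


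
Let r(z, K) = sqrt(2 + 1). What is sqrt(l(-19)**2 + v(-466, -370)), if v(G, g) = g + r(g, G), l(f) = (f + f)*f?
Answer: sqrt(520914 + sqrt(3)) ≈ 721.75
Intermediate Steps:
l(f) = 2*f**2 (l(f) = (2*f)*f = 2*f**2)
r(z, K) = sqrt(3)
v(G, g) = g + sqrt(3)
sqrt(l(-19)**2 + v(-466, -370)) = sqrt((2*(-19)**2)**2 + (-370 + sqrt(3))) = sqrt((2*361)**2 + (-370 + sqrt(3))) = sqrt(722**2 + (-370 + sqrt(3))) = sqrt(521284 + (-370 + sqrt(3))) = sqrt(520914 + sqrt(3))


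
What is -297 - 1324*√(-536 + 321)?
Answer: -297 - 1324*I*√215 ≈ -297.0 - 19414.0*I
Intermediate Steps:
-297 - 1324*√(-536 + 321) = -297 - 1324*I*√215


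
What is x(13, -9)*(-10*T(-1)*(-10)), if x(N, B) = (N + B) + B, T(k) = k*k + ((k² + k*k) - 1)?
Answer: -1000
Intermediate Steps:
T(k) = -1 + 3*k² (T(k) = k² + ((k² + k²) - 1) = k² + (2*k² - 1) = k² + (-1 + 2*k²) = -1 + 3*k²)
x(N, B) = N + 2*B (x(N, B) = (B + N) + B = N + 2*B)
x(13, -9)*(-10*T(-1)*(-10)) = (13 + 2*(-9))*(-10*(-1 + 3*(-1)²)*(-10)) = (13 - 18)*(-10*(-1 + 3*1)*(-10)) = -5*(-10*(-1 + 3))*(-10) = -5*(-10*2)*(-10) = -(-100)*(-10) = -5*200 = -1000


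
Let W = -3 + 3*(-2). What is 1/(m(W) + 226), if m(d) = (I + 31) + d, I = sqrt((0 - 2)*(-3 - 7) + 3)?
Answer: 248/61481 - sqrt(23)/61481 ≈ 0.0039558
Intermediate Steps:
W = -9 (W = -3 - 6 = -9)
I = sqrt(23) (I = sqrt(-2*(-10) + 3) = sqrt(20 + 3) = sqrt(23) ≈ 4.7958)
m(d) = 31 + d + sqrt(23) (m(d) = (sqrt(23) + 31) + d = (31 + sqrt(23)) + d = 31 + d + sqrt(23))
1/(m(W) + 226) = 1/((31 - 9 + sqrt(23)) + 226) = 1/((22 + sqrt(23)) + 226) = 1/(248 + sqrt(23))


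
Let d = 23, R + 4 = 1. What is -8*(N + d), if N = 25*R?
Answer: 416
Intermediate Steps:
R = -3 (R = -4 + 1 = -3)
N = -75 (N = 25*(-3) = -75)
-8*(N + d) = -8*(-75 + 23) = -8*(-52) = 416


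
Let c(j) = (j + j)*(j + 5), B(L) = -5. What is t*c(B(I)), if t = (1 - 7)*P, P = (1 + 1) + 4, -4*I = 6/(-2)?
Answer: 0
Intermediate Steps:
I = ¾ (I = -3/(2*(-2)) = -3*(-1)/(2*2) = -¼*(-3) = ¾ ≈ 0.75000)
P = 6 (P = 2 + 4 = 6)
c(j) = 2*j*(5 + j) (c(j) = (2*j)*(5 + j) = 2*j*(5 + j))
t = -36 (t = (1 - 7)*6 = -6*6 = -36)
t*c(B(I)) = -72*(-5)*(5 - 5) = -72*(-5)*0 = -36*0 = 0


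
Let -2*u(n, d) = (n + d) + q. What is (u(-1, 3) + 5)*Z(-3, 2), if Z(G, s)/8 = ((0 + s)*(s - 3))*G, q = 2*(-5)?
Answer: 432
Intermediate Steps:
q = -10
u(n, d) = 5 - d/2 - n/2 (u(n, d) = -((n + d) - 10)/2 = -((d + n) - 10)/2 = -(-10 + d + n)/2 = 5 - d/2 - n/2)
Z(G, s) = 8*G*s*(-3 + s) (Z(G, s) = 8*(((0 + s)*(s - 3))*G) = 8*((s*(-3 + s))*G) = 8*(G*s*(-3 + s)) = 8*G*s*(-3 + s))
(u(-1, 3) + 5)*Z(-3, 2) = ((5 - ½*3 - ½*(-1)) + 5)*(8*(-3)*2*(-3 + 2)) = ((5 - 3/2 + ½) + 5)*(8*(-3)*2*(-1)) = (4 + 5)*48 = 9*48 = 432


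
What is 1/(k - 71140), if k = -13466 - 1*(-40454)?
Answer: -1/44152 ≈ -2.2649e-5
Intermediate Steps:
k = 26988 (k = -13466 + 40454 = 26988)
1/(k - 71140) = 1/(26988 - 71140) = 1/(-44152) = -1/44152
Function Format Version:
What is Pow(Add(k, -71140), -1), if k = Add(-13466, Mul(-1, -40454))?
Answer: Rational(-1, 44152) ≈ -2.2649e-5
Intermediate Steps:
k = 26988 (k = Add(-13466, 40454) = 26988)
Pow(Add(k, -71140), -1) = Pow(Add(26988, -71140), -1) = Pow(-44152, -1) = Rational(-1, 44152)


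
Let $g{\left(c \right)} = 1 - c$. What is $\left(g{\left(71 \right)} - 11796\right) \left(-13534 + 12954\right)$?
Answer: $6882280$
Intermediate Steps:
$\left(g{\left(71 \right)} - 11796\right) \left(-13534 + 12954\right) = \left(\left(1 - 71\right) - 11796\right) \left(-13534 + 12954\right) = \left(\left(1 - 71\right) - 11796\right) \left(-580\right) = \left(-70 - 11796\right) \left(-580\right) = \left(-11866\right) \left(-580\right) = 6882280$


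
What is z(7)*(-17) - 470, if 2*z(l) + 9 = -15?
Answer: -266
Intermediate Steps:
z(l) = -12 (z(l) = -9/2 + (½)*(-15) = -9/2 - 15/2 = -12)
z(7)*(-17) - 470 = -12*(-17) - 470 = 204 - 470 = -266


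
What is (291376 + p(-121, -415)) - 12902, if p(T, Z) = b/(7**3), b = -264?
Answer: 95516318/343 ≈ 2.7847e+5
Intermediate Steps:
p(T, Z) = -264/343 (p(T, Z) = -264/(7**3) = -264/343)
(291376 + p(-121, -415)) - 12902 = (291376 - 264/343) - 12902 = 99941704/343 - 12902 = 95516318/343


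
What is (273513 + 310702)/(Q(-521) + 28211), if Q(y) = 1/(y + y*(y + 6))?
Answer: 31289854342/1510947307 ≈ 20.709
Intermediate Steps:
Q(y) = 1/(y + y*(6 + y))
(273513 + 310702)/(Q(-521) + 28211) = (273513 + 310702)/(1/((-521)*(7 - 521)) + 28211) = 584215/(-1/521/(-514) + 28211) = 584215/(-1/521*(-1/514) + 28211) = 584215/(1/267794 + 28211) = 584215/(7554736535/267794) = 584215*(267794/7554736535) = 31289854342/1510947307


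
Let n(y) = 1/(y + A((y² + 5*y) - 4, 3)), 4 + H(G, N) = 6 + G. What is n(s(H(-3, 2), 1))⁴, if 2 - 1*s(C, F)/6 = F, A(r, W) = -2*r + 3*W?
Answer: 1/141158161 ≈ 7.0843e-9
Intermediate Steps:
H(G, N) = 2 + G (H(G, N) = -4 + (6 + G) = 2 + G)
s(C, F) = 12 - 6*F
n(y) = 1/(17 - 9*y - 2*y²) (n(y) = 1/(y + (-2*((y² + 5*y) - 4) + 3*3)) = 1/(y + (-2*(-4 + y² + 5*y) + 9)) = 1/(y + ((8 - 10*y - 2*y²) + 9)) = 1/(y + (17 - 10*y - 2*y²)) = 1/(17 - 9*y - 2*y²))
n(s(H(-3, 2), 1))⁴ = (1/(17 - 9*(12 - 6*1) - 2*(12 - 6*1)²))⁴ = (1/(17 - 9*(12 - 6) - 2*(12 - 6)²))⁴ = (1/(17 - 9*6 - 2*6²))⁴ = (1/(17 - 54 - 2*36))⁴ = (1/(17 - 54 - 72))⁴ = (1/(-109))⁴ = (-1/109)⁴ = 1/141158161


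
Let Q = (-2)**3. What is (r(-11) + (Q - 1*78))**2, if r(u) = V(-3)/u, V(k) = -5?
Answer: 885481/121 ≈ 7318.0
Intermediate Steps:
Q = -8
r(u) = -5/u
(r(-11) + (Q - 1*78))**2 = (-5/(-11) + (-8 - 1*78))**2 = (-5*(-1/11) + (-8 - 78))**2 = (5/11 - 86)**2 = (-941/11)**2 = 885481/121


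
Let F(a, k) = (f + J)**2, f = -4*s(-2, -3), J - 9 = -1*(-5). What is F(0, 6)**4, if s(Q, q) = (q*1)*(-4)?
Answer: 1785793904896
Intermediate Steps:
s(Q, q) = -4*q (s(Q, q) = q*(-4) = -4*q)
J = 14 (J = 9 - 1*(-5) = 9 + 5 = 14)
f = -48 (f = -(-16)*(-3) = -4*12 = -48)
F(a, k) = 1156 (F(a, k) = (-48 + 14)**2 = (-34)**2 = 1156)
F(0, 6)**4 = 1156**4 = 1785793904896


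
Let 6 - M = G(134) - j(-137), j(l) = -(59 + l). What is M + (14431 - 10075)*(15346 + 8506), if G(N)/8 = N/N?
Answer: 103899388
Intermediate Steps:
G(N) = 8 (G(N) = 8*(N/N) = 8*1 = 8)
j(l) = -59 - l
M = 76 (M = 6 - (8 - (-59 - 1*(-137))) = 6 - (8 - (-59 + 137)) = 6 - (8 - 1*78) = 6 - (8 - 78) = 6 - 1*(-70) = 6 + 70 = 76)
M + (14431 - 10075)*(15346 + 8506) = 76 + (14431 - 10075)*(15346 + 8506) = 76 + 4356*23852 = 76 + 103899312 = 103899388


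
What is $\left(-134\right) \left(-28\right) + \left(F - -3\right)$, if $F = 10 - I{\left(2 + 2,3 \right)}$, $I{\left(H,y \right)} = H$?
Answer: $3761$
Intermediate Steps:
$F = 6$ ($F = 10 - \left(2 + 2\right) = 10 - 4 = 6$)
$\left(-134\right) \left(-28\right) + \left(F - -3\right) = \left(-134\right) \left(-28\right) + \left(6 - -3\right) = 3752 + \left(6 + 3\right) = 3752 + 9 = 3761$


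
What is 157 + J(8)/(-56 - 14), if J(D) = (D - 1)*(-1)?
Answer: 1571/10 ≈ 157.10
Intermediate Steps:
J(D) = 1 - D (J(D) = (-1 + D)*(-1) = 1 - D)
157 + J(8)/(-56 - 14) = 157 + (1 - 1*8)/(-56 - 14) = 157 + (1 - 8)/(-70) = 157 - 1/70*(-7) = 157 + ⅒ = 1571/10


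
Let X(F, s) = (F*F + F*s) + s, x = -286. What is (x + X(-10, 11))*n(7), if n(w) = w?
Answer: -1995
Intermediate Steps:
X(F, s) = s + F**2 + F*s (X(F, s) = (F**2 + F*s) + s = s + F**2 + F*s)
(x + X(-10, 11))*n(7) = (-286 + (11 + (-10)**2 - 10*11))*7 = (-286 + (11 + 100 - 110))*7 = (-286 + 1)*7 = -285*7 = -1995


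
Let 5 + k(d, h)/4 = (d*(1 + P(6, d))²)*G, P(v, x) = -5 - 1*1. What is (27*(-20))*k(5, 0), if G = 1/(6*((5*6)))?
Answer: 9300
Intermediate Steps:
P(v, x) = -6 (P(v, x) = -5 - 1 = -6)
G = 1/180 (G = (⅙)/30 = (⅙)*(1/30) = 1/180 ≈ 0.0055556)
k(d, h) = -20 + 5*d/9 (k(d, h) = -20 + 4*((d*(1 - 6)²)*(1/180)) = -20 + 4*((d*(-5)²)*(1/180)) = -20 + 4*((d*25)*(1/180)) = -20 + 4*((25*d)*(1/180)) = -20 + 4*(5*d/36) = -20 + 5*d/9)
(27*(-20))*k(5, 0) = (27*(-20))*(-20 + (5/9)*5) = -540*(-20 + 25/9) = -540*(-155/9) = 9300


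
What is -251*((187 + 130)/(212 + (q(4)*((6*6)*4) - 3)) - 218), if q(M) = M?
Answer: 42874063/785 ≈ 54617.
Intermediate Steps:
-251*((187 + 130)/(212 + (q(4)*((6*6)*4) - 3)) - 218) = -251*((187 + 130)/(212 + (4*((6*6)*4) - 3)) - 218) = -251*(317/(212 + (4*(36*4) - 3)) - 218) = -251*(317/(212 + (4*144 - 3)) - 218) = -251*(317/(212 + (576 - 3)) - 218) = -251*(317/(212 + 573) - 218) = -251*(317/785 - 218) = -251*(-170813/785) = 42874063/785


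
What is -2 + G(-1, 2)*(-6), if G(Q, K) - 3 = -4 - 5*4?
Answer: 124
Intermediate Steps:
G(Q, K) = -21 (G(Q, K) = 3 + (-4 - 5*4) = 3 + (-4 - 20) = 3 - 24 = -21)
-2 + G(-1, 2)*(-6) = -2 - 21*(-6) = -2 + 126 = 124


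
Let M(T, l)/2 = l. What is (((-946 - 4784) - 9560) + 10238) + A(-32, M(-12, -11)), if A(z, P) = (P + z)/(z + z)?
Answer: -161637/32 ≈ -5051.2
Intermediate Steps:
M(T, l) = 2*l
A(z, P) = (P + z)/(2*z) (A(z, P) = (P + z)/((2*z)) = (P + z)*(1/(2*z)) = (P + z)/(2*z))
(((-946 - 4784) - 9560) + 10238) + A(-32, M(-12, -11)) = (((-946 - 4784) - 9560) + 10238) + (½)*(2*(-11) - 32)/(-32) = ((-5730 - 9560) + 10238) + (½)*(-1/32)*(-22 - 32) = (-15290 + 10238) + (½)*(-1/32)*(-54) = -5052 + 27/32 = -161637/32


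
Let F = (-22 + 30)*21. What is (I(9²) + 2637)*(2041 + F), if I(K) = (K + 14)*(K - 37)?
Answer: 15058753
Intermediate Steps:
I(K) = (-37 + K)*(14 + K) (I(K) = (14 + K)*(-37 + K) = (-37 + K)*(14 + K))
F = 168 (F = 8*21 = 168)
(I(9²) + 2637)*(2041 + F) = ((-518 + (9²)² - 23*9²) + 2637)*(2041 + 168) = ((-518 + 81² - 23*81) + 2637)*2209 = ((-518 + 6561 - 1863) + 2637)*2209 = (4180 + 2637)*2209 = 6817*2209 = 15058753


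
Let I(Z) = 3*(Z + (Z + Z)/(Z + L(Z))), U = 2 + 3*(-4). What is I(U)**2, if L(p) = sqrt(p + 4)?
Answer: 900*(8*sqrt(6) + 29*I)/(10*sqrt(6) + 47*I) ≈ 590.5 - 67.494*I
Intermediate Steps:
L(p) = sqrt(4 + p)
U = -10 (U = 2 - 12 = -10)
I(Z) = 3*Z + 6*Z/(Z + sqrt(4 + Z)) (I(Z) = 3*(Z + (Z + Z)/(Z + sqrt(4 + Z))) = 3*(Z + (2*Z)/(Z + sqrt(4 + Z))) = 3*(Z + 2*Z/(Z + sqrt(4 + Z))) = 3*Z + 6*Z/(Z + sqrt(4 + Z)))
I(U)**2 = (3*(-10)*(2 - 10 + sqrt(4 - 10))/(-10 + sqrt(4 - 10)))**2 = (3*(-10)*(2 - 10 + sqrt(-6))/(-10 + sqrt(-6)))**2 = (3*(-10)*(2 - 10 + I*sqrt(6))/(-10 + I*sqrt(6)))**2 = (3*(-10)*(-8 + I*sqrt(6))/(-10 + I*sqrt(6)))**2 = (-30*(-8 + I*sqrt(6))/(-10 + I*sqrt(6)))**2 = 900*(-8 + I*sqrt(6))**2/(-10 + I*sqrt(6))**2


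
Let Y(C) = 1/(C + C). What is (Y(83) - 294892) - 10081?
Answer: -50625517/166 ≈ -3.0497e+5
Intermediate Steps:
Y(C) = 1/(2*C)
(Y(83) - 294892) - 10081 = ((1/2)/83 - 294892) - 10081 = ((1/2)*(1/83) - 294892) - 10081 = (1/166 - 294892) - 10081 = -48952071/166 - 10081 = -50625517/166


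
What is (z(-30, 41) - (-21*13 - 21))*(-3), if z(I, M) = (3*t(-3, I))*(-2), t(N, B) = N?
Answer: -936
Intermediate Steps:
z(I, M) = 18 (z(I, M) = (3*(-3))*(-2) = -9*(-2) = 18)
(z(-30, 41) - (-21*13 - 21))*(-3) = (18 - (-21*13 - 21))*(-3) = (18 - (-273 - 21))*(-3) = (18 - 1*(-294))*(-3) = (18 + 294)*(-3) = 312*(-3) = -936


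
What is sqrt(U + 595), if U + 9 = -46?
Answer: 6*sqrt(15) ≈ 23.238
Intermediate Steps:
U = -55 (U = -9 - 46 = -55)
sqrt(U + 595) = sqrt(-55 + 595) = sqrt(540) = 6*sqrt(15)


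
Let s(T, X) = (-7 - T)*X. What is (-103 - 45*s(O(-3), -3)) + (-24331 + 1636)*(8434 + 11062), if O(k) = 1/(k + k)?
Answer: -884925491/2 ≈ -4.4246e+8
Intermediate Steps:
O(k) = 1/(2*k)
s(T, X) = X*(-7 - T)
(-103 - 45*s(O(-3), -3)) + (-24331 + 1636)*(8434 + 11062) = (-103 - (-45)*(-3)*(7 + (1/2)/(-3))) + (-24331 + 1636)*(8434 + 11062) = (-103 - (-45)*(-3)*(7 + (1/2)*(-1/3))) - 22695*19496 = (-103 - (-45)*(-3)*(7 - 1/6)) - 442461720 = (-103 - (-45)*(-3)*41/6) - 442461720 = (-103 - 45*41/2) - 442461720 = (-103 - 1845/2) - 442461720 = -2051/2 - 442461720 = -884925491/2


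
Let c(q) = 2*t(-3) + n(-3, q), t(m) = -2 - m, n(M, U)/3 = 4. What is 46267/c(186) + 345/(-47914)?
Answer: 554208052/167699 ≈ 3304.8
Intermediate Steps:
n(M, U) = 12 (n(M, U) = 3*4 = 12)
c(q) = 14 (c(q) = 2*(-2 - 1*(-3)) + 12 = 2*(-2 + 3) + 12 = 2*1 + 12 = 2 + 12 = 14)
46267/c(186) + 345/(-47914) = 46267/14 + 345/(-47914) = 46267*(1/14) + 345*(-1/47914) = 46267/14 - 345/47914 = 554208052/167699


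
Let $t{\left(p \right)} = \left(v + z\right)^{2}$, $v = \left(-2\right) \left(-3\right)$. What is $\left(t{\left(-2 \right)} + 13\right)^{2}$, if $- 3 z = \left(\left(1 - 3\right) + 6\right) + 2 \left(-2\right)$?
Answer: $2401$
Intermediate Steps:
$v = 6$
$z = 0$ ($z = - \frac{\left(\left(1 - 3\right) + 6\right) + 2 \left(-2\right)}{3} = - \frac{\left(-2 + 6\right) - 4}{3} = - \frac{4 - 4}{3} = \left(- \frac{1}{3}\right) 0 = 0$)
$t{\left(p \right)} = 36$ ($t{\left(p \right)} = \left(6 + 0\right)^{2} = 6^{2} = 36$)
$\left(t{\left(-2 \right)} + 13\right)^{2} = \left(36 + 13\right)^{2} = 49^{2} = 2401$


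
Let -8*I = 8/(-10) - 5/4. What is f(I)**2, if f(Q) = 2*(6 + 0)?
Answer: 144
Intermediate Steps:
I = 41/160 (I = -(8/(-10) - 5/4)/8 = -(8*(-1/10) - 5*1/4)/8 = -(-4/5 - 5/4)/8 = -1/8*(-41/20) = 41/160 ≈ 0.25625)
f(Q) = 12 (f(Q) = 2*6 = 12)
f(I)**2 = 12**2 = 144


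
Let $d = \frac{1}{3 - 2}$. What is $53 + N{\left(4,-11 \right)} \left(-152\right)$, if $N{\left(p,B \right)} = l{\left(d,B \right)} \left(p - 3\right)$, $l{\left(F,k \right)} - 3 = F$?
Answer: $-555$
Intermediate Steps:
$d = 1$ ($d = 1^{-1} = 1$)
$l{\left(F,k \right)} = 3 + F$
$N{\left(p,B \right)} = -12 + 4 p$ ($N{\left(p,B \right)} = \left(3 + 1\right) \left(p - 3\right) = 4 \left(-3 + p\right) = -12 + 4 p$)
$53 + N{\left(4,-11 \right)} \left(-152\right) = 53 + \left(-12 + 4 \cdot 4\right) \left(-152\right) = 53 + \left(-12 + 16\right) \left(-152\right) = 53 + 4 \left(-152\right) = 53 - 608 = -555$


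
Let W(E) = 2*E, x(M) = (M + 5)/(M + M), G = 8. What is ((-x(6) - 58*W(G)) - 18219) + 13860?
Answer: -63455/12 ≈ -5287.9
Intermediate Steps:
x(M) = (5 + M)/(2*M) (x(M) = (5 + M)/((2*M)) = (5 + M)*(1/(2*M)) = (5 + M)/(2*M))
((-x(6) - 58*W(G)) - 18219) + 13860 = ((-(5 + 6)/(2*6) - 116*8) - 18219) + 13860 = ((-11/(2*6) - 58*16) - 18219) + 13860 = ((-1*11/12 - 928) - 18219) + 13860 = ((-11/12 - 928) - 18219) + 13860 = (-11147/12 - 18219) + 13860 = -229775/12 + 13860 = -63455/12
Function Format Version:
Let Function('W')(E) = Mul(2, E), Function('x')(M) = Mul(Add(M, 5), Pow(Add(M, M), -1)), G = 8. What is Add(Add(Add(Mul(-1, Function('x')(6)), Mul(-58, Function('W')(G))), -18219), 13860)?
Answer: Rational(-63455, 12) ≈ -5287.9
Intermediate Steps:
Function('x')(M) = Mul(Rational(1, 2), Pow(M, -1), Add(5, M)) (Function('x')(M) = Mul(Add(5, M), Pow(Mul(2, M), -1)) = Mul(Add(5, M), Mul(Rational(1, 2), Pow(M, -1))) = Mul(Rational(1, 2), Pow(M, -1), Add(5, M)))
Add(Add(Add(Mul(-1, Function('x')(6)), Mul(-58, Function('W')(G))), -18219), 13860) = Add(Add(Add(Mul(-1, Mul(Rational(1, 2), Pow(6, -1), Add(5, 6))), Mul(-58, Mul(2, 8))), -18219), 13860) = Add(Add(Add(Mul(-1, Mul(Rational(1, 2), Rational(1, 6), 11)), Mul(-58, 16)), -18219), 13860) = Add(Add(Add(Mul(-1, Rational(11, 12)), -928), -18219), 13860) = Add(Add(Add(Rational(-11, 12), -928), -18219), 13860) = Add(Add(Rational(-11147, 12), -18219), 13860) = Add(Rational(-229775, 12), 13860) = Rational(-63455, 12)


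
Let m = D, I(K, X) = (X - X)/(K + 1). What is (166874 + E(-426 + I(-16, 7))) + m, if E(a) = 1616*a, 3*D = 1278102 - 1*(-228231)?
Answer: -19431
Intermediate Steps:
D = 502111 (D = (1278102 - 1*(-228231))/3 = (1278102 + 228231)/3 = (1/3)*1506333 = 502111)
I(K, X) = 0 (I(K, X) = 0/(1 + K) = 0)
m = 502111
(166874 + E(-426 + I(-16, 7))) + m = (166874 + 1616*(-426 + 0)) + 502111 = (166874 + 1616*(-426)) + 502111 = (166874 - 688416) + 502111 = -521542 + 502111 = -19431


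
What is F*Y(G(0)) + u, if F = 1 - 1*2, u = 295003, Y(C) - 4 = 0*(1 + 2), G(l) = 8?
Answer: 294999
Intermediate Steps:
Y(C) = 4 (Y(C) = 4 + 0*(1 + 2) = 4 + 0*3 = 4 + 0 = 4)
F = -1 (F = 1 - 2 = -1)
F*Y(G(0)) + u = -1*4 + 295003 = -4 + 295003 = 294999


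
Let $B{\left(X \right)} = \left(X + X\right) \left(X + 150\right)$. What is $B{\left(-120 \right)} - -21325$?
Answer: $14125$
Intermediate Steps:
$B{\left(X \right)} = 2 X \left(150 + X\right)$
$B{\left(-120 \right)} - -21325 = 2 \left(-120\right) \left(150 - 120\right) - -21325 = 2 \left(-120\right) 30 + 21325 = -7200 + 21325 = 14125$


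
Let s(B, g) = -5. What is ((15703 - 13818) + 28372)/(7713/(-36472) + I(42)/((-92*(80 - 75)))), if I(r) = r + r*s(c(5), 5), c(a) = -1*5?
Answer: 126906329960/644829 ≈ 1.9681e+5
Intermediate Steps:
c(a) = -5
I(r) = -4*r (I(r) = r + r*(-5) = r - 5*r = -4*r)
((15703 - 13818) + 28372)/(7713/(-36472) + I(42)/((-92*(80 - 75)))) = ((15703 - 13818) + 28372)/(7713/(-36472) + (-4*42)/((-92*(80 - 75)))) = (1885 + 28372)/(7713*(-1/36472) - 168/((-92*5))) = 30257/(-7713/36472 - 168/(-460)) = 30257/(-7713/36472 - 168*(-1/460)) = 30257/(-7713/36472 + 42/115) = 30257/(644829/4194280) = 30257*(4194280/644829) = 126906329960/644829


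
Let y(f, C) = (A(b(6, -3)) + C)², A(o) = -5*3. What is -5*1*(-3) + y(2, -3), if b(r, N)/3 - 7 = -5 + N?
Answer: 339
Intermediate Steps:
b(r, N) = 6 + 3*N (b(r, N) = 21 + 3*(-5 + N) = 21 + (-15 + 3*N) = 6 + 3*N)
A(o) = -15
y(f, C) = (-15 + C)²
-5*1*(-3) + y(2, -3) = -5*1*(-3) + (-15 - 3)² = -5*(-3) + (-18)² = 15 + 324 = 339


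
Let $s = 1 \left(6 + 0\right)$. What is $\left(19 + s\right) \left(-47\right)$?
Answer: $-1175$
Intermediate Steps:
$s = 6$ ($s = 1 \cdot 6 = 6$)
$\left(19 + s\right) \left(-47\right) = \left(19 + 6\right) \left(-47\right) = 25 \left(-47\right) = -1175$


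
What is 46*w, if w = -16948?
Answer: -779608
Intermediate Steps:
46*w = 46*(-16948) = -779608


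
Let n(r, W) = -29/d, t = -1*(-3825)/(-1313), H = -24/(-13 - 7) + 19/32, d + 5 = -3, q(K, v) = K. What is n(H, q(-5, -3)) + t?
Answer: 7477/10504 ≈ 0.71182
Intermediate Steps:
d = -8 (d = -5 - 3 = -8)
H = 287/160 (H = -24/(-20) + 19*(1/32) = -24*(-1/20) + 19/32 = 6/5 + 19/32 = 287/160 ≈ 1.7938)
t = -3825/1313 (t = 3825*(-1/1313) = -3825/1313 ≈ -2.9132)
n(r, W) = 29/8 (n(r, W) = -29/(-8) = -29*(-⅛) = 29/8)
n(H, q(-5, -3)) + t = 29/8 - 3825/1313 = 7477/10504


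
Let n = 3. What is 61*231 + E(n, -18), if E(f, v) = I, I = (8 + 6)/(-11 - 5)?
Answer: 112721/8 ≈ 14090.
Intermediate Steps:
I = -7/8 (I = 14/(-16) = 14*(-1/16) = -7/8 ≈ -0.87500)
E(f, v) = -7/8
61*231 + E(n, -18) = 61*231 - 7/8 = 14091 - 7/8 = 112721/8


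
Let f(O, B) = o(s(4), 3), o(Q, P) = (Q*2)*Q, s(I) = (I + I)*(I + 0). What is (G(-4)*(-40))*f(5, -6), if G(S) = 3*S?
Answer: 983040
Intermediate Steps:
s(I) = 2*I**2 (s(I) = (2*I)*I = 2*I**2)
o(Q, P) = 2*Q**2 (o(Q, P) = (2*Q)*Q = 2*Q**2)
f(O, B) = 2048 (f(O, B) = 2*(2*4**2)**2 = 2*(2*16)**2 = 2*32**2 = 2*1024 = 2048)
(G(-4)*(-40))*f(5, -6) = ((3*(-4))*(-40))*2048 = -12*(-40)*2048 = 480*2048 = 983040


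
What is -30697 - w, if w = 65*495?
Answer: -62872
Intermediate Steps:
w = 32175
-30697 - w = -30697 - 1*32175 = -30697 - 32175 = -62872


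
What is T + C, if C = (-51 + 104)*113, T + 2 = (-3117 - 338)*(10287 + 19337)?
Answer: -102344933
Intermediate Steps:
T = -102350922 (T = -2 + (-3117 - 338)*(10287 + 19337) = -2 - 3455*29624 = -2 - 102350920 = -102350922)
C = 5989 (C = 53*113 = 5989)
T + C = -102350922 + 5989 = -102344933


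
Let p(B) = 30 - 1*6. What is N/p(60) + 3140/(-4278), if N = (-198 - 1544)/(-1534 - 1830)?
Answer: -20504897/28782384 ≈ -0.71241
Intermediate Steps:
N = 871/1682 (N = -1742/(-3364) = -1742*(-1/3364) = 871/1682 ≈ 0.51784)
p(B) = 24 (p(B) = 30 - 6 = 24)
N/p(60) + 3140/(-4278) = (871/1682)/24 + 3140/(-4278) = (871/1682)*(1/24) + 3140*(-1/4278) = 871/40368 - 1570/2139 = -20504897/28782384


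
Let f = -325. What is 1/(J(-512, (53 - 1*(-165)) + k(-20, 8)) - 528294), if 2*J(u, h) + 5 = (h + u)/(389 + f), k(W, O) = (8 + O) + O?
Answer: -64/33811111 ≈ -1.8929e-6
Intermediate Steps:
k(W, O) = 8 + 2*O
J(u, h) = -5/2 + h/128 + u/128 (J(u, h) = -5/2 + ((h + u)/(389 - 325))/2 = -5/2 + ((h + u)/64)/2 = -5/2 + ((h + u)*(1/64))/2 = -5/2 + (h/64 + u/64)/2 = -5/2 + (h/128 + u/128) = -5/2 + h/128 + u/128)
1/(J(-512, (53 - 1*(-165)) + k(-20, 8)) - 528294) = 1/((-5/2 + ((53 - 1*(-165)) + (8 + 2*8))/128 + (1/128)*(-512)) - 528294) = 1/((-5/2 + ((53 + 165) + (8 + 16))/128 - 4) - 528294) = 1/((-5/2 + (218 + 24)/128 - 4) - 528294) = 1/((-5/2 + (1/128)*242 - 4) - 528294) = 1/((-5/2 + 121/64 - 4) - 528294) = 1/(-295/64 - 528294) = 1/(-33811111/64) = -64/33811111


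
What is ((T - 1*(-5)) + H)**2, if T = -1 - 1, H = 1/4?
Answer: 169/16 ≈ 10.563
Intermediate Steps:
H = 1/4 ≈ 0.25000
T = -2
((T - 1*(-5)) + H)**2 = ((-2 - 1*(-5)) + 1/4)**2 = ((-2 + 5) + 1/4)**2 = (3 + 1/4)**2 = (13/4)**2 = 169/16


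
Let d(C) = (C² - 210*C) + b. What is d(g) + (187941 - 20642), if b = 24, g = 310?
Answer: 198323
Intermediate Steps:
d(C) = 24 + C² - 210*C (d(C) = (C² - 210*C) + 24 = 24 + C² - 210*C)
d(g) + (187941 - 20642) = (24 + 310² - 210*310) + (187941 - 20642) = (24 + 96100 - 65100) + 167299 = 31024 + 167299 = 198323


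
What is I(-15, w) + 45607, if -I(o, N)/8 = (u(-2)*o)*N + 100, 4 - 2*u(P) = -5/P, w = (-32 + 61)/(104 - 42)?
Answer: 1390322/31 ≈ 44849.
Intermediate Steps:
w = 29/62 ≈ 0.46774
u(P) = 2 + 5/(2*P) (u(P) = 2 - (-5)/(2*P) = 2 + 5/(2*P))
I(o, N) = -800 - 6*N*o (I(o, N) = -8*(((2 + (5/2)/(-2))*o)*N + 100) = -8*(((2 + (5/2)*(-½))*o)*N + 100) = -8*(((2 - 5/4)*o)*N + 100) = -8*((3*o/4)*N + 100) = -8*(3*N*o/4 + 100) = -8*(100 + 3*N*o/4) = -800 - 6*N*o)
I(-15, w) + 45607 = (-800 - 6*29/62*(-15)) + 45607 = (-800 + 1305/31) + 45607 = -23495/31 + 45607 = 1390322/31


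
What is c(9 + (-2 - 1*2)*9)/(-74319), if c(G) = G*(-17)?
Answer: -153/24773 ≈ -0.0061761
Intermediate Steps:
c(G) = -17*G
c(9 + (-2 - 1*2)*9)/(-74319) = -17*(9 + (-2 - 1*2)*9)/(-74319) = -17*(9 + (-2 - 2)*9)*(-1/74319) = -17*(9 - 4*9)*(-1/74319) = -17*(9 - 36)*(-1/74319) = -17*(-27)*(-1/74319) = 459*(-1/74319) = -153/24773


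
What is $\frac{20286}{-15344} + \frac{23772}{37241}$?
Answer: $- \frac{27908097}{40816136} \approx -0.68375$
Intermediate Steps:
$\frac{20286}{-15344} + \frac{23772}{37241} = 20286 \left(- \frac{1}{15344}\right) + 23772 \cdot \frac{1}{37241} = - \frac{1449}{1096} + \frac{23772}{37241} = - \frac{27908097}{40816136}$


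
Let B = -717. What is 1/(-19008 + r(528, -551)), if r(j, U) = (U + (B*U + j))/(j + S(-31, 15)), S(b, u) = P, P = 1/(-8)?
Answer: -4223/77110432 ≈ -5.4766e-5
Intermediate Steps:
P = -⅛ ≈ -0.12500
S(b, u) = -⅛
r(j, U) = (j - 716*U)/(-⅛ + j) (r(j, U) = (U + (-717*U + j))/(j - ⅛) = (U + (j - 717*U))/(-⅛ + j) = (j - 716*U)/(-⅛ + j))
1/(-19008 + r(528, -551)) = 1/(-19008 + 8*(528 - 716*(-551))/(-1 + 8*528)) = 1/(-19008 + 8*(528 + 394516)/(-1 + 4224)) = 1/(-19008 + 8*395044/4223) = 1/(-19008 + 8*(1/4223)*395044) = 1/(-19008 + 3160352/4223) = 1/(-77110432/4223) = -4223/77110432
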